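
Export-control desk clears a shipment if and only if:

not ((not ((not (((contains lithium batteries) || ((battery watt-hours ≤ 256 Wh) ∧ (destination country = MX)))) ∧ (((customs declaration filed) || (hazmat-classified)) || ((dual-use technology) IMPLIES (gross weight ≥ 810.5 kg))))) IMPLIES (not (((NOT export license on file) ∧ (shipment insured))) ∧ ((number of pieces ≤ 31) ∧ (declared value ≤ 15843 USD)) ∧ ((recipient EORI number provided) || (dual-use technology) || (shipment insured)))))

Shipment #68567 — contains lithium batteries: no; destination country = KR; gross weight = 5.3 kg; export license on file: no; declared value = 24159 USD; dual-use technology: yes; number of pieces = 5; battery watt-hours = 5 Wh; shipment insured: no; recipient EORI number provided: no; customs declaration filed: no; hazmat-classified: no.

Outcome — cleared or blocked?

Atomic conditions:
  contains lithium batteries: no → false
  battery watt-hours ≤ 256 Wh: 5 ≤ 256 is true
  destination country = MX: KR == MX is false
  customs declaration filed: no → false
  hazmat-classified: no → false
  dual-use technology: yes → true
  gross weight ≥ 810.5 kg: 5.3 ≥ 810.5 is false
  NOT export license on file: no → true
  shipment insured: no → false
  number of pieces ≤ 31: 5 ≤ 31 is true
  declared value ≤ 15843 USD: 24159 ≤ 15843 is false
  recipient EORI number provided: no → false
Combine:
[1.1.1.1.1.2] true AND false = false
[1.1.1.1.1] false OR false = false
[1.1.1.1] NOT false = true
[1.1.1.2.1] false OR false = false
[1.1.1.2.2] true → false = false
[1.1.1.2] false OR false = false
[1.1.1] true AND false = false
[1.1] NOT false = true
[1.2.1.1] true AND false = false
[1.2.1] NOT false = true
[1.2.2] true AND false = false
[1.2.3] false OR true OR false = true
[1.2] true AND false AND true = false
[1] true → false = false
[root] NOT false = true
Overall: true → cleared

Cleared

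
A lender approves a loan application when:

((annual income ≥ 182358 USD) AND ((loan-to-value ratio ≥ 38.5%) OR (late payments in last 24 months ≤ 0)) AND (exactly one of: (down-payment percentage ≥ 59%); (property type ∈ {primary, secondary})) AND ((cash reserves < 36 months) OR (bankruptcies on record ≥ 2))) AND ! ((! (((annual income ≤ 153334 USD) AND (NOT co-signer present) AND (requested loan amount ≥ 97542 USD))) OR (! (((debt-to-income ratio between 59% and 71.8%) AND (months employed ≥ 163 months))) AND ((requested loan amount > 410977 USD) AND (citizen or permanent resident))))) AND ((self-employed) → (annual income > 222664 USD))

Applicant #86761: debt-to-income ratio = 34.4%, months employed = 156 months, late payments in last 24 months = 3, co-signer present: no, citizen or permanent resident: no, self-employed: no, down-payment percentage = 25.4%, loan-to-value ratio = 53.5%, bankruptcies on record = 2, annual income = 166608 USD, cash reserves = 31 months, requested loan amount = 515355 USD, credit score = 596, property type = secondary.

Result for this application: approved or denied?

Atomic conditions:
  annual income ≥ 182358 USD: 166608 ≥ 182358 is false
  loan-to-value ratio ≥ 38.5%: 53.5 ≥ 38.5 is true
  late payments in last 24 months ≤ 0: 3 ≤ 0 is false
  down-payment percentage ≥ 59%: 25.4 ≥ 59 is false
  property type ∈ {primary, secondary}: secondary is in the set → true
  cash reserves < 36 months: 31 < 36 is true
  bankruptcies on record ≥ 2: 2 ≥ 2 is true
  annual income ≤ 153334 USD: 166608 ≤ 153334 is false
  NOT co-signer present: no → true
  requested loan amount ≥ 97542 USD: 515355 ≥ 97542 is true
  debt-to-income ratio between 59% and 71.8%: 34.4 in [59, 71.8] is false
  months employed ≥ 163 months: 156 ≥ 163 is false
  requested loan amount > 410977 USD: 515355 > 410977 is true
  citizen or permanent resident: no → false
  self-employed: no → false
  annual income > 222664 USD: 166608 > 222664 is false
Combine:
[1.2] true OR false = true
[1.3] exactly-one(false, true) = true
[1.4] true OR true = true
[1] false AND true AND true AND true = false
[2.1.1.1] false AND true AND true = false
[2.1.1] NOT false = true
[2.1.2.1.1] false AND false = false
[2.1.2.1] NOT false = true
[2.1.2.2] true AND false = false
[2.1.2] true AND false = false
[2.1] true OR false = true
[2] NOT true = false
[3] false → false (antecedent false ⇒ implication holds) = true
[root] false AND false AND true = false
Overall: false → denied

Denied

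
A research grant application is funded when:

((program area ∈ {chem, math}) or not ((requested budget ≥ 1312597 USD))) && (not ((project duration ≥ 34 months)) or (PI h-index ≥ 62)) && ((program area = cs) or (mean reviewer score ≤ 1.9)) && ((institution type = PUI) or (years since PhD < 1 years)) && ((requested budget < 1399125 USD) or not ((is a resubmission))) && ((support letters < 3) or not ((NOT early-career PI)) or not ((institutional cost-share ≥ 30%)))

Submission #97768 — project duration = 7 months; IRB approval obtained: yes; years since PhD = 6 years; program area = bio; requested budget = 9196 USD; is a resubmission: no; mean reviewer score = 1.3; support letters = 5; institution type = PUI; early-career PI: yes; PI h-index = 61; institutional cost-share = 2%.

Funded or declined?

Funded

Atomic conditions:
  program area ∈ {chem, math}: bio is not in the set → false
  requested budget ≥ 1312597 USD: 9196 ≥ 1312597 is false
  project duration ≥ 34 months: 7 ≥ 34 is false
  PI h-index ≥ 62: 61 ≥ 62 is false
  program area = cs: bio == cs is false
  mean reviewer score ≤ 1.9: 1.3 ≤ 1.9 is true
  institution type = PUI: PUI == PUI is true
  years since PhD < 1 years: 6 < 1 is false
  requested budget < 1399125 USD: 9196 < 1399125 is true
  is a resubmission: no → false
  support letters < 3: 5 < 3 is false
  NOT early-career PI: yes → false
  institutional cost-share ≥ 30%: 2 ≥ 30 is false
Combine:
[1.2] NOT false = true
[1] false OR true = true
[2.1] NOT false = true
[2] true OR false = true
[3] false OR true = true
[4] true OR false = true
[5.2] NOT false = true
[5] true OR true = true
[6.2] NOT false = true
[6.3] NOT false = true
[6] false OR true OR true = true
[root] true AND true AND true AND true AND true AND true = true
Overall: true → funded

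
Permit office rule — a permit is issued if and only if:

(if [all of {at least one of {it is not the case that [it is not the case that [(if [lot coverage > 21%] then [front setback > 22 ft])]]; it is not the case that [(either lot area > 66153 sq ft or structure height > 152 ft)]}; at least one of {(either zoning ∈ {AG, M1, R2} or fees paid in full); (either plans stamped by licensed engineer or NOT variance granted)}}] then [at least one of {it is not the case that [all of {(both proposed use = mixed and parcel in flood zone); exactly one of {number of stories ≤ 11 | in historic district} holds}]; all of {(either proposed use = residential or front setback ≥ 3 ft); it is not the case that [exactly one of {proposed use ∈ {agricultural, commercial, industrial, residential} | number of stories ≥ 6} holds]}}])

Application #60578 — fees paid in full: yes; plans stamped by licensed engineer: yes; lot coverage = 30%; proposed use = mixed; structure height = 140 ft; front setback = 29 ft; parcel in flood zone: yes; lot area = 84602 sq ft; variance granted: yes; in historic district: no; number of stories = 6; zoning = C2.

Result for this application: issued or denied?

Atomic conditions:
  lot coverage > 21%: 30 > 21 is true
  front setback > 22 ft: 29 > 22 is true
  lot area > 66153 sq ft: 84602 > 66153 is true
  structure height > 152 ft: 140 > 152 is false
  zoning ∈ {AG, M1, R2}: C2 is not in the set → false
  fees paid in full: yes → true
  plans stamped by licensed engineer: yes → true
  NOT variance granted: yes → false
  proposed use = mixed: mixed == mixed is true
  parcel in flood zone: yes → true
  number of stories ≤ 11: 6 ≤ 11 is true
  in historic district: no → false
  proposed use = residential: mixed == residential is false
  front setback ≥ 3 ft: 29 ≥ 3 is true
  proposed use ∈ {agricultural, commercial, industrial, residential}: mixed is not in the set → false
  number of stories ≥ 6: 6 ≥ 6 is true
Combine:
[1.1.1.1.1] true → true = true
[1.1.1.1] NOT true = false
[1.1.1] NOT false = true
[1.1.2.1] true OR false = true
[1.1.2] NOT true = false
[1.1] true OR false = true
[1.2.1] false OR true = true
[1.2.2] true OR false = true
[1.2] true OR true = true
[1] true AND true = true
[2.1.1.1] true AND true = true
[2.1.1.2] exactly-one(true, false) = true
[2.1.1] true AND true = true
[2.1] NOT true = false
[2.2.1] false OR true = true
[2.2.2.1] exactly-one(false, true) = true
[2.2.2] NOT true = false
[2.2] true AND false = false
[2] false OR false = false
[root] true → false = false
Overall: false → denied

Denied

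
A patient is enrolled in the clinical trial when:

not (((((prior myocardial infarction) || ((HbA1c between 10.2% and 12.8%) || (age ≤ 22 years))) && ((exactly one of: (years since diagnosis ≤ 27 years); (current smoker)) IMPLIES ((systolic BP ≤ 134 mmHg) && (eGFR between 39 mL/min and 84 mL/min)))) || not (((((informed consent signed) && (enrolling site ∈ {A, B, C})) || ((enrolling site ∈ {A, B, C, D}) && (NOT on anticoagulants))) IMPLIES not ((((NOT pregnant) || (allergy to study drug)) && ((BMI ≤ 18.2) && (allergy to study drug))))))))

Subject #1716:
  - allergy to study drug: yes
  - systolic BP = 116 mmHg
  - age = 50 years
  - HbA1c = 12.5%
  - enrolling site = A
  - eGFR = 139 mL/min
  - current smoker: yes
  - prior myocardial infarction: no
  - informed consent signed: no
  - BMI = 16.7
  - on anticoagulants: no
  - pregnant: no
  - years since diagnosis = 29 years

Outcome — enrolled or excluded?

Atomic conditions:
  prior myocardial infarction: no → false
  HbA1c between 10.2% and 12.8%: 12.5 in [10.2, 12.8] is true
  age ≤ 22 years: 50 ≤ 22 is false
  years since diagnosis ≤ 27 years: 29 ≤ 27 is false
  current smoker: yes → true
  systolic BP ≤ 134 mmHg: 116 ≤ 134 is true
  eGFR between 39 mL/min and 84 mL/min: 139 in [39, 84] is false
  informed consent signed: no → false
  enrolling site ∈ {A, B, C}: A is in the set → true
  enrolling site ∈ {A, B, C, D}: A is in the set → true
  NOT on anticoagulants: no → true
  NOT pregnant: no → true
  allergy to study drug: yes → true
  BMI ≤ 18.2: 16.7 ≤ 18.2 is true
Combine:
[1.1.1.2] true OR false = true
[1.1.1] false OR true = true
[1.1.2.1] exactly-one(false, true) = true
[1.1.2.2] true AND false = false
[1.1.2] true → false = false
[1.1] true AND false = false
[1.2.1.1.1] false AND true = false
[1.2.1.1.2] true AND true = true
[1.2.1.1] false OR true = true
[1.2.1.2.1.1] true OR true = true
[1.2.1.2.1.2] true AND true = true
[1.2.1.2.1] true AND true = true
[1.2.1.2] NOT true = false
[1.2.1] true → false = false
[1.2] NOT false = true
[1] false OR true = true
[root] NOT true = false
Overall: false → excluded

Excluded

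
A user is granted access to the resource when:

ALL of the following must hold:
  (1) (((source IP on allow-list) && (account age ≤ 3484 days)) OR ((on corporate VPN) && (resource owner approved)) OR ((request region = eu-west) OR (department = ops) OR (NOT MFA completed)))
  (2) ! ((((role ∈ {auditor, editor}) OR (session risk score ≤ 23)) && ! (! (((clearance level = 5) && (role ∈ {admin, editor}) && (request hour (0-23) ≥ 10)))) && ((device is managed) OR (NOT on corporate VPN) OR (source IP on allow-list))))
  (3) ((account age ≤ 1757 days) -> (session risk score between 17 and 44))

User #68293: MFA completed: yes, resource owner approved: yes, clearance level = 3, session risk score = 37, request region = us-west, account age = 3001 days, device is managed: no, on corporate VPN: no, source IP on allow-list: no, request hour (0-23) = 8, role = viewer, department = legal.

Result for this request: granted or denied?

Atomic conditions:
  source IP on allow-list: no → false
  account age ≤ 3484 days: 3001 ≤ 3484 is true
  on corporate VPN: no → false
  resource owner approved: yes → true
  request region = eu-west: us-west == eu-west is false
  department = ops: legal == ops is false
  NOT MFA completed: yes → false
  role ∈ {auditor, editor}: viewer is not in the set → false
  session risk score ≤ 23: 37 ≤ 23 is false
  clearance level = 5: 3 == 5 is false
  role ∈ {admin, editor}: viewer is not in the set → false
  request hour (0-23) ≥ 10: 8 ≥ 10 is false
  device is managed: no → false
  NOT on corporate VPN: no → true
  account age ≤ 1757 days: 3001 ≤ 1757 is false
  session risk score between 17 and 44: 37 in [17, 44] is true
Combine:
[1.1] false AND true = false
[1.2] false AND true = false
[1.3] false OR false OR false = false
[1] false OR false OR false = false
[2.1.1] false OR false = false
[2.1.2.1.1] false AND false AND false = false
[2.1.2.1] NOT false = true
[2.1.2] NOT true = false
[2.1.3] false OR true OR false = true
[2.1] false AND false AND true = false
[2] NOT false = true
[3] false → true (antecedent false ⇒ implication holds) = true
[root] false AND true AND true = false
Overall: false → denied

Denied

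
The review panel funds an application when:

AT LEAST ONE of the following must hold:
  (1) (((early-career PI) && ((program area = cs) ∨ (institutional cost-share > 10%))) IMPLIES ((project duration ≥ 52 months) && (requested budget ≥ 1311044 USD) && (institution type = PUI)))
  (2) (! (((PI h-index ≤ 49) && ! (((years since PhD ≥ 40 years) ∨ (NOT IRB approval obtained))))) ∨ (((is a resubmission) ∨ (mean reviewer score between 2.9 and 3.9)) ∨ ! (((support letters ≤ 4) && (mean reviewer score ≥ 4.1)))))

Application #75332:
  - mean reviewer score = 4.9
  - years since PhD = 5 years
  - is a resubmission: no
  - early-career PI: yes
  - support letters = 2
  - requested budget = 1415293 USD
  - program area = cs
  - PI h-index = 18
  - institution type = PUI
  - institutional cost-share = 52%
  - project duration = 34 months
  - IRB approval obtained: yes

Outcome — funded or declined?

Atomic conditions:
  early-career PI: yes → true
  program area = cs: cs == cs is true
  institutional cost-share > 10%: 52 > 10 is true
  project duration ≥ 52 months: 34 ≥ 52 is false
  requested budget ≥ 1311044 USD: 1415293 ≥ 1311044 is true
  institution type = PUI: PUI == PUI is true
  PI h-index ≤ 49: 18 ≤ 49 is true
  years since PhD ≥ 40 years: 5 ≥ 40 is false
  NOT IRB approval obtained: yes → false
  is a resubmission: no → false
  mean reviewer score between 2.9 and 3.9: 4.9 in [2.9, 3.9] is false
  support letters ≤ 4: 2 ≤ 4 is true
  mean reviewer score ≥ 4.1: 4.9 ≥ 4.1 is true
Combine:
[1.1.2] true OR true = true
[1.1] true AND true = true
[1.2] false AND true AND true = false
[1] true → false = false
[2.1.1.2.1] false OR false = false
[2.1.1.2] NOT false = true
[2.1.1] true AND true = true
[2.1] NOT true = false
[2.2.1] false OR false = false
[2.2.2.1] true AND true = true
[2.2.2] NOT true = false
[2.2] false OR false = false
[2] false OR false = false
[root] false OR false = false
Overall: false → declined

Declined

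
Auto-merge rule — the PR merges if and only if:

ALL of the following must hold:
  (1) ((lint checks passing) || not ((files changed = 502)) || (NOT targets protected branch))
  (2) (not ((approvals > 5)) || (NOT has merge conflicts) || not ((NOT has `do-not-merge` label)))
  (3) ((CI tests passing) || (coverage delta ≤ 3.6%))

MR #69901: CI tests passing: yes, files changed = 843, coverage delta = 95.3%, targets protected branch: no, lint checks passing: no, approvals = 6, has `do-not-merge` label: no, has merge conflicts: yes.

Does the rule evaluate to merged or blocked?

Blocked

Atomic conditions:
  lint checks passing: no → false
  files changed = 502: 843 == 502 is false
  NOT targets protected branch: no → true
  approvals > 5: 6 > 5 is true
  NOT has merge conflicts: yes → false
  NOT has `do-not-merge` label: no → true
  CI tests passing: yes → true
  coverage delta ≤ 3.6%: 95.3 ≤ 3.6 is false
Combine:
[1.2] NOT false = true
[1] false OR true OR true = true
[2.1] NOT true = false
[2.3] NOT true = false
[2] false OR false OR false = false
[3] true OR false = true
[root] true AND false AND true = false
Overall: false → blocked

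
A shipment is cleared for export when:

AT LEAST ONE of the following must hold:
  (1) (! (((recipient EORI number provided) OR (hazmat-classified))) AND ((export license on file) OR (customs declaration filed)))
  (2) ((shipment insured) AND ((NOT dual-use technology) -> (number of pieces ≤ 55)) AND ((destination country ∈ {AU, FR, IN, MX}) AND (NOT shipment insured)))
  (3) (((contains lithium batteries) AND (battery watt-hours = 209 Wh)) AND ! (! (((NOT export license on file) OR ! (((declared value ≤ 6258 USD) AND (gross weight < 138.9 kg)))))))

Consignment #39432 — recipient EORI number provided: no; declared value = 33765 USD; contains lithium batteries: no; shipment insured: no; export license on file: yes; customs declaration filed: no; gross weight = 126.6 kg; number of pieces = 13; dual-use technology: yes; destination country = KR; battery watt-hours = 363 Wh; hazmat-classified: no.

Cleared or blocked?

Atomic conditions:
  recipient EORI number provided: no → false
  hazmat-classified: no → false
  export license on file: yes → true
  customs declaration filed: no → false
  shipment insured: no → false
  NOT dual-use technology: yes → false
  number of pieces ≤ 55: 13 ≤ 55 is true
  destination country ∈ {AU, FR, IN, MX}: KR is not in the set → false
  NOT shipment insured: no → true
  contains lithium batteries: no → false
  battery watt-hours = 209 Wh: 363 == 209 is false
  NOT export license on file: yes → false
  declared value ≤ 6258 USD: 33765 ≤ 6258 is false
  gross weight < 138.9 kg: 126.6 < 138.9 is true
Combine:
[1.1.1] false OR false = false
[1.1] NOT false = true
[1.2] true OR false = true
[1] true AND true = true
[2.2] false → true (antecedent false ⇒ implication holds) = true
[2.3] false AND true = false
[2] false AND true AND false = false
[3.1] false AND false = false
[3.2.1.1.2.1] false AND true = false
[3.2.1.1.2] NOT false = true
[3.2.1.1] false OR true = true
[3.2.1] NOT true = false
[3.2] NOT false = true
[3] false AND true = false
[root] true OR false OR false = true
Overall: true → cleared

Cleared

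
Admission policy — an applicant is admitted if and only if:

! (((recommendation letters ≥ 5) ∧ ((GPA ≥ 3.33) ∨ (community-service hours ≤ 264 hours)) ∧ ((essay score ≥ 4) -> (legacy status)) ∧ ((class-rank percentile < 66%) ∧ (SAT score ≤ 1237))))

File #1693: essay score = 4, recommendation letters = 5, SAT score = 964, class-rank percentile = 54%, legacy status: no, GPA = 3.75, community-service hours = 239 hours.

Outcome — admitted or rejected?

Atomic conditions:
  recommendation letters ≥ 5: 5 ≥ 5 is true
  GPA ≥ 3.33: 3.75 ≥ 3.33 is true
  community-service hours ≤ 264 hours: 239 ≤ 264 is true
  essay score ≥ 4: 4 ≥ 4 is true
  legacy status: no → false
  class-rank percentile < 66%: 54 < 66 is true
  SAT score ≤ 1237: 964 ≤ 1237 is true
Combine:
[1.2] true OR true = true
[1.3] true → false = false
[1.4] true AND true = true
[1] true AND true AND false AND true = false
[root] NOT false = true
Overall: true → admitted

Admitted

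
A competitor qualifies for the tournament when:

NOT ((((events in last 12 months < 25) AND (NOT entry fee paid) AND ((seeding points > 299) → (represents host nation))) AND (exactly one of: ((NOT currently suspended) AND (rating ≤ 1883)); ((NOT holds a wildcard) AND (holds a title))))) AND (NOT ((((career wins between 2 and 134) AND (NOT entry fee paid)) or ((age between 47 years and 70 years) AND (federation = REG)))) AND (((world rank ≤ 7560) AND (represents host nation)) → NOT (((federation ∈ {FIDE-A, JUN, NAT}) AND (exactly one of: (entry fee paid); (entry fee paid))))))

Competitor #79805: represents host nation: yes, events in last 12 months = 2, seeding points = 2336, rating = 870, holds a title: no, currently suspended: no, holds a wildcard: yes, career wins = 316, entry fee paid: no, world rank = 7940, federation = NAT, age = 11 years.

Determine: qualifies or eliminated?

Eliminated

Atomic conditions:
  events in last 12 months < 25: 2 < 25 is true
  NOT entry fee paid: no → true
  seeding points > 299: 2336 > 299 is true
  represents host nation: yes → true
  NOT currently suspended: no → true
  rating ≤ 1883: 870 ≤ 1883 is true
  NOT holds a wildcard: yes → false
  holds a title: no → false
  career wins between 2 and 134: 316 in [2, 134] is false
  age between 47 years and 70 years: 11 in [47, 70] is false
  federation = REG: NAT == REG is false
  world rank ≤ 7560: 7940 ≤ 7560 is false
  federation ∈ {FIDE-A, JUN, NAT}: NAT is in the set → true
  entry fee paid: no → false
Combine:
[1.1.1.3] true → true = true
[1.1.1] true AND true AND true = true
[1.1.2.1] true AND true = true
[1.1.2.2] false AND false = false
[1.1.2] exactly-one(true, false) = true
[1.1] true AND true = true
[1] NOT true = false
[2.1.1.1] false AND true = false
[2.1.1.2] false AND false = false
[2.1.1] false OR false = false
[2.1] NOT false = true
[2.2.1] false AND true = false
[2.2.2.1.2] exactly-one(false, false) = false
[2.2.2.1] true AND false = false
[2.2.2] NOT false = true
[2.2] false → true (antecedent false ⇒ implication holds) = true
[2] true AND true = true
[root] false AND true = false
Overall: false → eliminated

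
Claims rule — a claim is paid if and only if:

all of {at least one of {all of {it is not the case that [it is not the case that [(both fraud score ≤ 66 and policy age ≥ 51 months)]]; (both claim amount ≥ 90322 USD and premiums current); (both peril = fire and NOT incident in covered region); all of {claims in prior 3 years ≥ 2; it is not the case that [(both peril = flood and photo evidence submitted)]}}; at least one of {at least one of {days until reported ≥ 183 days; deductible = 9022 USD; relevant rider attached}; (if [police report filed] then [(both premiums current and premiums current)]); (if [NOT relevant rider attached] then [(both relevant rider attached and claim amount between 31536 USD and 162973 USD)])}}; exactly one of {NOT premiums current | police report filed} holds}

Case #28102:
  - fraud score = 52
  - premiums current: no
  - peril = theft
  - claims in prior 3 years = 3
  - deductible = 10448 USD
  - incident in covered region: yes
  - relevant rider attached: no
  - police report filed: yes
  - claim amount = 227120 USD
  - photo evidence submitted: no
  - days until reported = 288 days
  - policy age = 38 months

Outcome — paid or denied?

Atomic conditions:
  fraud score ≤ 66: 52 ≤ 66 is true
  policy age ≥ 51 months: 38 ≥ 51 is false
  claim amount ≥ 90322 USD: 227120 ≥ 90322 is true
  premiums current: no → false
  peril = fire: theft == fire is false
  NOT incident in covered region: yes → false
  claims in prior 3 years ≥ 2: 3 ≥ 2 is true
  peril = flood: theft == flood is false
  photo evidence submitted: no → false
  days until reported ≥ 183 days: 288 ≥ 183 is true
  deductible = 9022 USD: 10448 == 9022 is false
  relevant rider attached: no → false
  police report filed: yes → true
  NOT relevant rider attached: no → true
  claim amount between 31536 USD and 162973 USD: 227120 in [31536, 162973] is false
  NOT premiums current: no → true
Combine:
[1.1.1.1.1] true AND false = false
[1.1.1.1] NOT false = true
[1.1.1] NOT true = false
[1.1.2] true AND false = false
[1.1.3] false AND false = false
[1.1.4.2.1] false AND false = false
[1.1.4.2] NOT false = true
[1.1.4] true AND true = true
[1.1] false AND false AND false AND true = false
[1.2.1] true OR false OR false = true
[1.2.2.2] false AND false = false
[1.2.2] true → false = false
[1.2.3.2] false AND false = false
[1.2.3] true → false = false
[1.2] true OR false OR false = true
[1] false OR true = true
[2] exactly-one(true, true) = false
[root] true AND false = false
Overall: false → denied

Denied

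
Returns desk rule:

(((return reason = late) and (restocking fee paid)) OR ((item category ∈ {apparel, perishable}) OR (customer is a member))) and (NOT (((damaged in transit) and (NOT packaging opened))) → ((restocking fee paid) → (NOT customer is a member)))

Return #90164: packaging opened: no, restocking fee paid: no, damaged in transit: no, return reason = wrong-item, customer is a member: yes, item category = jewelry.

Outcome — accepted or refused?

Accepted

Atomic conditions:
  return reason = late: wrong-item == late is false
  restocking fee paid: no → false
  item category ∈ {apparel, perishable}: jewelry is not in the set → false
  customer is a member: yes → true
  damaged in transit: no → false
  NOT packaging opened: no → true
  NOT customer is a member: yes → false
Combine:
[1.1] false AND false = false
[1.2] false OR true = true
[1] false OR true = true
[2.1.1] false AND true = false
[2.1] NOT false = true
[2.2] false → false (antecedent false ⇒ implication holds) = true
[2] true → true = true
[root] true AND true = true
Overall: true → accepted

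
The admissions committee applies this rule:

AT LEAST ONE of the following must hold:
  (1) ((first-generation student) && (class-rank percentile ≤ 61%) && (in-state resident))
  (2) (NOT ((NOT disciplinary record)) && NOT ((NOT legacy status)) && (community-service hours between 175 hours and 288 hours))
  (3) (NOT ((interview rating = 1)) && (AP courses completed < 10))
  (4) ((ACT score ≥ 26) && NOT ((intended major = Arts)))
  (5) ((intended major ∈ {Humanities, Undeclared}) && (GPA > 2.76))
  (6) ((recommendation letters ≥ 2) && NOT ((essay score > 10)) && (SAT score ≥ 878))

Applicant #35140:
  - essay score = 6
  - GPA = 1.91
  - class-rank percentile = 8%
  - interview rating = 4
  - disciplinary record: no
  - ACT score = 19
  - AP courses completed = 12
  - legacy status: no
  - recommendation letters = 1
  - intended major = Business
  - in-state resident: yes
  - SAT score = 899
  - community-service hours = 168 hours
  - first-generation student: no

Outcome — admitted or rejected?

Atomic conditions:
  first-generation student: no → false
  class-rank percentile ≤ 61%: 8 ≤ 61 is true
  in-state resident: yes → true
  NOT disciplinary record: no → true
  NOT legacy status: no → true
  community-service hours between 175 hours and 288 hours: 168 in [175, 288] is false
  interview rating = 1: 4 == 1 is false
  AP courses completed < 10: 12 < 10 is false
  ACT score ≥ 26: 19 ≥ 26 is false
  intended major = Arts: Business == Arts is false
  intended major ∈ {Humanities, Undeclared}: Business is not in the set → false
  GPA > 2.76: 1.91 > 2.76 is false
  recommendation letters ≥ 2: 1 ≥ 2 is false
  essay score > 10: 6 > 10 is false
  SAT score ≥ 878: 899 ≥ 878 is true
Combine:
[1] false AND true AND true = false
[2.1] NOT true = false
[2.2] NOT true = false
[2] false AND false AND false = false
[3.1] NOT false = true
[3] true AND false = false
[4.2] NOT false = true
[4] false AND true = false
[5] false AND false = false
[6.2] NOT false = true
[6] false AND true AND true = false
[root] false OR false OR false OR false OR false OR false = false
Overall: false → rejected

Rejected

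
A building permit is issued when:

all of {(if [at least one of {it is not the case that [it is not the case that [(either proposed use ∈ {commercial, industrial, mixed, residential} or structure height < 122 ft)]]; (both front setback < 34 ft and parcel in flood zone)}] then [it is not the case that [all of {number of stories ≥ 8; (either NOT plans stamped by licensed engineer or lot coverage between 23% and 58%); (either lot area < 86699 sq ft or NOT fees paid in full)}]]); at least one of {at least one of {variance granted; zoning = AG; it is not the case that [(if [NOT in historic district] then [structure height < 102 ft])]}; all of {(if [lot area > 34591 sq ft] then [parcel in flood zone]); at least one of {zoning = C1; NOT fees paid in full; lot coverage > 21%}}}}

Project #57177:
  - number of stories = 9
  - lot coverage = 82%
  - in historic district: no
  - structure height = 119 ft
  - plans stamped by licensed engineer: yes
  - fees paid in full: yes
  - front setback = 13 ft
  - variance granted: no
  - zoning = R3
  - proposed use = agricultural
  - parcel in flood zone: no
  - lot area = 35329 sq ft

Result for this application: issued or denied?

Issued

Atomic conditions:
  proposed use ∈ {commercial, industrial, mixed, residential}: agricultural is not in the set → false
  structure height < 122 ft: 119 < 122 is true
  front setback < 34 ft: 13 < 34 is true
  parcel in flood zone: no → false
  number of stories ≥ 8: 9 ≥ 8 is true
  NOT plans stamped by licensed engineer: yes → false
  lot coverage between 23% and 58%: 82 in [23, 58] is false
  lot area < 86699 sq ft: 35329 < 86699 is true
  NOT fees paid in full: yes → false
  variance granted: no → false
  zoning = AG: R3 == AG is false
  NOT in historic district: no → true
  structure height < 102 ft: 119 < 102 is false
  lot area > 34591 sq ft: 35329 > 34591 is true
  zoning = C1: R3 == C1 is false
  lot coverage > 21%: 82 > 21 is true
Combine:
[1.1.1.1.1] false OR true = true
[1.1.1.1] NOT true = false
[1.1.1] NOT false = true
[1.1.2] true AND false = false
[1.1] true OR false = true
[1.2.1.2] false OR false = false
[1.2.1.3] true OR false = true
[1.2.1] true AND false AND true = false
[1.2] NOT false = true
[1] true → true = true
[2.1.3.1] true → false = false
[2.1.3] NOT false = true
[2.1] false OR false OR true = true
[2.2.1] true → false = false
[2.2.2] false OR false OR true = true
[2.2] false AND true = false
[2] true OR false = true
[root] true AND true = true
Overall: true → issued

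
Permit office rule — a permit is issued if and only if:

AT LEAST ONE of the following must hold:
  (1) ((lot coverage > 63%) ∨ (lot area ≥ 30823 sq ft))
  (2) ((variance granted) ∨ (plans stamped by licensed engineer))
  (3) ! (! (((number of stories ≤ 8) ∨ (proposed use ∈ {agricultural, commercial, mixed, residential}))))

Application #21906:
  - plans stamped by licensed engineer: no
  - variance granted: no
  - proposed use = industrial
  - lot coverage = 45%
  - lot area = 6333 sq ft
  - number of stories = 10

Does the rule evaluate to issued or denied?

Denied

Atomic conditions:
  lot coverage > 63%: 45 > 63 is false
  lot area ≥ 30823 sq ft: 6333 ≥ 30823 is false
  variance granted: no → false
  plans stamped by licensed engineer: no → false
  number of stories ≤ 8: 10 ≤ 8 is false
  proposed use ∈ {agricultural, commercial, mixed, residential}: industrial is not in the set → false
Combine:
[1] false OR false = false
[2] false OR false = false
[3.1.1] false OR false = false
[3.1] NOT false = true
[3] NOT true = false
[root] false OR false OR false = false
Overall: false → denied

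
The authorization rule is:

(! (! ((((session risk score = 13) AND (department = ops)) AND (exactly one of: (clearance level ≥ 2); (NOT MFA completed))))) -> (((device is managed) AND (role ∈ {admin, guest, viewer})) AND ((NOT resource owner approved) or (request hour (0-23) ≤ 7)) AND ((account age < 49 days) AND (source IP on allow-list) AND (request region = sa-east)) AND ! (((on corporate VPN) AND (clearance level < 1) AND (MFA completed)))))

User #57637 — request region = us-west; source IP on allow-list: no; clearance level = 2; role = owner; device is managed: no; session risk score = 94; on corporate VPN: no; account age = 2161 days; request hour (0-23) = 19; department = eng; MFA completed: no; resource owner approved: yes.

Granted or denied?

Atomic conditions:
  session risk score = 13: 94 == 13 is false
  department = ops: eng == ops is false
  clearance level ≥ 2: 2 ≥ 2 is true
  NOT MFA completed: no → true
  device is managed: no → false
  role ∈ {admin, guest, viewer}: owner is not in the set → false
  NOT resource owner approved: yes → false
  request hour (0-23) ≤ 7: 19 ≤ 7 is false
  account age < 49 days: 2161 < 49 is false
  source IP on allow-list: no → false
  request region = sa-east: us-west == sa-east is false
  on corporate VPN: no → false
  clearance level < 1: 2 < 1 is false
  MFA completed: no → false
Combine:
[1.1.1.1] false AND false = false
[1.1.1.2] exactly-one(true, true) = false
[1.1.1] false AND false = false
[1.1] NOT false = true
[1] NOT true = false
[2.1] false AND false = false
[2.2] false OR false = false
[2.3] false AND false AND false = false
[2.4.1] false AND false AND false = false
[2.4] NOT false = true
[2] false AND false AND false AND true = false
[root] false → false (antecedent false ⇒ implication holds) = true
Overall: true → granted

Granted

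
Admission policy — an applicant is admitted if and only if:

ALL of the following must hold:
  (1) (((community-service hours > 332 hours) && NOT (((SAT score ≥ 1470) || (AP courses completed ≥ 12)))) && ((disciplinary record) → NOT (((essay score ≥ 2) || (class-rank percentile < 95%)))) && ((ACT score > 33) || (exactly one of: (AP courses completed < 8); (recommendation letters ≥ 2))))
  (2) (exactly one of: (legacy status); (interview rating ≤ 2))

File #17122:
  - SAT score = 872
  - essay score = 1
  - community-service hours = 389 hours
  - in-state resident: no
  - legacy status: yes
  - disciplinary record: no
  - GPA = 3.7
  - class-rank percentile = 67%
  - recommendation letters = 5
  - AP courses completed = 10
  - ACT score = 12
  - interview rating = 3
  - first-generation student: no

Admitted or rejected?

Atomic conditions:
  community-service hours > 332 hours: 389 > 332 is true
  SAT score ≥ 1470: 872 ≥ 1470 is false
  AP courses completed ≥ 12: 10 ≥ 12 is false
  disciplinary record: no → false
  essay score ≥ 2: 1 ≥ 2 is false
  class-rank percentile < 95%: 67 < 95 is true
  ACT score > 33: 12 > 33 is false
  AP courses completed < 8: 10 < 8 is false
  recommendation letters ≥ 2: 5 ≥ 2 is true
  legacy status: yes → true
  interview rating ≤ 2: 3 ≤ 2 is false
Combine:
[1.1.2.1] false OR false = false
[1.1.2] NOT false = true
[1.1] true AND true = true
[1.2.2.1] false OR true = true
[1.2.2] NOT true = false
[1.2] false → false (antecedent false ⇒ implication holds) = true
[1.3.2] exactly-one(false, true) = true
[1.3] false OR true = true
[1] true AND true AND true = true
[2] exactly-one(true, false) = true
[root] true AND true = true
Overall: true → admitted

Admitted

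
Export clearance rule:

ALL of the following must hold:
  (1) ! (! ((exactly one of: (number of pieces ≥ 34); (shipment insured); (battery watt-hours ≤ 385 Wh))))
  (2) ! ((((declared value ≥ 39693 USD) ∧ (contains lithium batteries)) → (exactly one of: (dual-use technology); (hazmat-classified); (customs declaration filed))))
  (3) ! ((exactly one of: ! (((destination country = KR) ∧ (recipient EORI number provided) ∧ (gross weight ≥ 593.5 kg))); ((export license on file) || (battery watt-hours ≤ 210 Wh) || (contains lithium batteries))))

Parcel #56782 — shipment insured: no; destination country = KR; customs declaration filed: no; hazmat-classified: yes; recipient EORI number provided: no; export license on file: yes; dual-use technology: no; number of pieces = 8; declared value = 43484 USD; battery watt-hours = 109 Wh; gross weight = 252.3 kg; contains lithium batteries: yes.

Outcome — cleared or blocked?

Atomic conditions:
  number of pieces ≥ 34: 8 ≥ 34 is false
  shipment insured: no → false
  battery watt-hours ≤ 385 Wh: 109 ≤ 385 is true
  declared value ≥ 39693 USD: 43484 ≥ 39693 is true
  contains lithium batteries: yes → true
  dual-use technology: no → false
  hazmat-classified: yes → true
  customs declaration filed: no → false
  destination country = KR: KR == KR is true
  recipient EORI number provided: no → false
  gross weight ≥ 593.5 kg: 252.3 ≥ 593.5 is false
  export license on file: yes → true
  battery watt-hours ≤ 210 Wh: 109 ≤ 210 is true
Combine:
[1.1.1] exactly-one(false, false, true) = true
[1.1] NOT true = false
[1] NOT false = true
[2.1.1] true AND true = true
[2.1.2] exactly-one(false, true, false) = true
[2.1] true → true = true
[2] NOT true = false
[3.1.1.1] true AND false AND false = false
[3.1.1] NOT false = true
[3.1.2] true OR true OR true = true
[3.1] exactly-one(true, true) = false
[3] NOT false = true
[root] true AND false AND true = false
Overall: false → blocked

Blocked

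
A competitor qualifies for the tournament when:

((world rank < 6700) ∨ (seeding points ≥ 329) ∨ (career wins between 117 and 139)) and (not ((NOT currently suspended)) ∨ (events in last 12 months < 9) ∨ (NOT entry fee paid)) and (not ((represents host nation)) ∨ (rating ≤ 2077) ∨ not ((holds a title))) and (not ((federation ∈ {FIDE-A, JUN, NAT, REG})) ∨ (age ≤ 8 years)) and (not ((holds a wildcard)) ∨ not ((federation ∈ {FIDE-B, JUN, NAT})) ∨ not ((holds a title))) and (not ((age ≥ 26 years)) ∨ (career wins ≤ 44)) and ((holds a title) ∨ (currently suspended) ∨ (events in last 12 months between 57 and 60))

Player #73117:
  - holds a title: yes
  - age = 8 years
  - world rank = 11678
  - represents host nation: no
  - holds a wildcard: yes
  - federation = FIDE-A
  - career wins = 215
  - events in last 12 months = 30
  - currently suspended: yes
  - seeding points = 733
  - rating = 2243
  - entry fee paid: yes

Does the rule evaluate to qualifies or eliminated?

Qualifies

Atomic conditions:
  world rank < 6700: 11678 < 6700 is false
  seeding points ≥ 329: 733 ≥ 329 is true
  career wins between 117 and 139: 215 in [117, 139] is false
  NOT currently suspended: yes → false
  events in last 12 months < 9: 30 < 9 is false
  NOT entry fee paid: yes → false
  represents host nation: no → false
  rating ≤ 2077: 2243 ≤ 2077 is false
  holds a title: yes → true
  federation ∈ {FIDE-A, JUN, NAT, REG}: FIDE-A is in the set → true
  age ≤ 8 years: 8 ≤ 8 is true
  holds a wildcard: yes → true
  federation ∈ {FIDE-B, JUN, NAT}: FIDE-A is not in the set → false
  age ≥ 26 years: 8 ≥ 26 is false
  career wins ≤ 44: 215 ≤ 44 is false
  currently suspended: yes → true
  events in last 12 months between 57 and 60: 30 in [57, 60] is false
Combine:
[1] false OR true OR false = true
[2.1] NOT false = true
[2] true OR false OR false = true
[3.1] NOT false = true
[3.3] NOT true = false
[3] true OR false OR false = true
[4.1] NOT true = false
[4] false OR true = true
[5.1] NOT true = false
[5.2] NOT false = true
[5.3] NOT true = false
[5] false OR true OR false = true
[6.1] NOT false = true
[6] true OR false = true
[7] true OR true OR false = true
[root] true AND true AND true AND true AND true AND true AND true = true
Overall: true → qualifies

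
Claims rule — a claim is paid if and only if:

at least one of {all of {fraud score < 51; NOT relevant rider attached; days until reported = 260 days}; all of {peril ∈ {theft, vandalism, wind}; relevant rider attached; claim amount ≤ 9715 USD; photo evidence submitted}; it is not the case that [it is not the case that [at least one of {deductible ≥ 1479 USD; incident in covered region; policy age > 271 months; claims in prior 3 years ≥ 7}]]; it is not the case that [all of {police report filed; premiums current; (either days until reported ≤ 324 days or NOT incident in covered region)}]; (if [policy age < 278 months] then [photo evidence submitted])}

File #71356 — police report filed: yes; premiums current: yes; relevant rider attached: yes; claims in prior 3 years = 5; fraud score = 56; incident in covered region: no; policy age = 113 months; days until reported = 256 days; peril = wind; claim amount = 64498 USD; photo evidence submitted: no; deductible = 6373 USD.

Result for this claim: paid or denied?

Atomic conditions:
  fraud score < 51: 56 < 51 is false
  NOT relevant rider attached: yes → false
  days until reported = 260 days: 256 == 260 is false
  peril ∈ {theft, vandalism, wind}: wind is in the set → true
  relevant rider attached: yes → true
  claim amount ≤ 9715 USD: 64498 ≤ 9715 is false
  photo evidence submitted: no → false
  deductible ≥ 1479 USD: 6373 ≥ 1479 is true
  incident in covered region: no → false
  policy age > 271 months: 113 > 271 is false
  claims in prior 3 years ≥ 7: 5 ≥ 7 is false
  police report filed: yes → true
  premiums current: yes → true
  days until reported ≤ 324 days: 256 ≤ 324 is true
  NOT incident in covered region: no → true
  policy age < 278 months: 113 < 278 is true
Combine:
[1] false AND false AND false = false
[2] true AND true AND false AND false = false
[3.1.1] true OR false OR false OR false = true
[3.1] NOT true = false
[3] NOT false = true
[4.1.3] true OR true = true
[4.1] true AND true AND true = true
[4] NOT true = false
[5] true → false = false
[root] false OR false OR true OR false OR false = true
Overall: true → paid

Paid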